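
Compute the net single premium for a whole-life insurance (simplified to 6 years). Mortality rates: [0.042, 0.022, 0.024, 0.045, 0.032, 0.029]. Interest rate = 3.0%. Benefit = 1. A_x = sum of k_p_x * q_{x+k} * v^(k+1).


v = 0.970874
Year 0: k_p_x=1.0, q=0.042, term=0.040777
Year 1: k_p_x=0.958, q=0.022, term=0.019866
Year 2: k_p_x=0.936924, q=0.024, term=0.020578
Year 3: k_p_x=0.914438, q=0.045, term=0.036561
Year 4: k_p_x=0.873288, q=0.032, term=0.024106
Year 5: k_p_x=0.845343, q=0.029, term=0.020531
A_x = 0.1624


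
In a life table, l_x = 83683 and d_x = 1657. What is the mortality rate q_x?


q_x = d_x / l_x
= 1657 / 83683
= 0.0198


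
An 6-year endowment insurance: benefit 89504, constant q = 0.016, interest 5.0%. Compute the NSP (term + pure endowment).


Term component = 7000.1071
Pure endowment = 6_p_x * v^6 * benefit = 0.907759 * 0.746215 * 89504 = 60628.5583
NSP = 67628.6653


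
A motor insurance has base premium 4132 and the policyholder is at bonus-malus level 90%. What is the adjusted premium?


adjusted = base * BM_level / 100
= 4132 * 90 / 100
= 4132 * 0.9
= 3718.8


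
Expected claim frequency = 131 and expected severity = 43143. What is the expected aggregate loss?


E[S] = E[N] * E[X]
= 131 * 43143
= 5.6517e+06


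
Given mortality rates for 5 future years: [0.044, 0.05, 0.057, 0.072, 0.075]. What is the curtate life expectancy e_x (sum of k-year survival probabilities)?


e_x = sum_{k=1}^{n} k_p_x
k_p_x values:
  1_p_x = 0.956
  2_p_x = 0.9082
  3_p_x = 0.856433
  4_p_x = 0.794769
  5_p_x = 0.735162
e_x = 4.2506


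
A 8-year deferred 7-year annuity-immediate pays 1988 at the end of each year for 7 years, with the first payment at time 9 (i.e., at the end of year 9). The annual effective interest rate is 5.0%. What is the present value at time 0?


PV at time 8 of the 7-year annuity-immediate:
a_n = 1988 * (1-(1+0.05)^(-7))/0.05 = 11503.3103
Discount back 8 years to time 0:
PV = 11503.3103 * (1+0.05)^(-8)
= 11503.3103 * 0.676839
= 7785.8932


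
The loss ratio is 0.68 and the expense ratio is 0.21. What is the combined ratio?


Combined ratio = loss ratio + expense ratio
= 0.68 + 0.21
= 0.89


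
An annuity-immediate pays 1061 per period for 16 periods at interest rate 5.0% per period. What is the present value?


PV = PMT * (1 - (1+i)^(-n)) / i
= 1061 * (1 - (1+0.05)^(-16)) / 0.05
= 1061 * (1 - 0.458112) / 0.05
= 1061 * 10.83777
= 11498.8735


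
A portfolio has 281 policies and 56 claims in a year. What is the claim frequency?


frequency = claims / policies
= 56 / 281
= 0.1993


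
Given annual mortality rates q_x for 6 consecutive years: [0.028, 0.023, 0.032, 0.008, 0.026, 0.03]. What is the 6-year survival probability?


p_k = 1 - q_k for each year
Survival = product of (1 - q_k)
= 0.972 * 0.977 * 0.968 * 0.992 * 0.974 * 0.97
= 0.8615


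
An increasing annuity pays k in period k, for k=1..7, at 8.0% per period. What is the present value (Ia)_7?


(Ia)_n = sum_{k=1}^{n} k * v^k, v = 1/(1+i)
v = 0.925926
Sum computed term by term:
(Ia)_7 = 19.2306


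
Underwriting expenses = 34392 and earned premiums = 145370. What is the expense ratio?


Expense ratio = expenses / premiums
= 34392 / 145370
= 0.2366


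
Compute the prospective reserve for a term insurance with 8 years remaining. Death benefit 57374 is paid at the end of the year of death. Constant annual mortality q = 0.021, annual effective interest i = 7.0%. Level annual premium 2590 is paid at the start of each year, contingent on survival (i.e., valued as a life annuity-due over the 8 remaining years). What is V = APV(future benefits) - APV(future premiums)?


v = 1/(1+i) = 0.934579
APV(future benefits) per unit = sum_{k=0}^{7} k_p_x * q * v^(k+1) = 0.117433
APV(future benefits) = 57374 * 0.117433 = 6737.5942
Life annuity-due factor ä_{x:8} = sum_{k=0}^{7} k_p_x * v^k = 5.983485
APV(future premiums) = 2590 * 5.983485 = 15497.2261
V = 6737.5942 - 15497.2261
= -8759.6319


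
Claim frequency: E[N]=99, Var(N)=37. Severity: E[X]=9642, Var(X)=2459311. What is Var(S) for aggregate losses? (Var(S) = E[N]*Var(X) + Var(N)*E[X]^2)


Var(S) = E[N]*Var(X) + Var(N)*E[X]^2
= 99*2459311 + 37*9642^2
= 243471789 + 3439822068
= 3.6833e+09


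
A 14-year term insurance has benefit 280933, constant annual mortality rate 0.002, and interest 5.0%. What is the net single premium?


NSP = benefit * sum_{k=0}^{n-1} k_p_x * q * v^(k+1)
With constant q=0.002, v=0.952381
Sum = 0.019573
NSP = 280933 * 0.019573
= 5498.6321


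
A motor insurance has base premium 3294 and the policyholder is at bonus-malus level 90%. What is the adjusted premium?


adjusted = base * BM_level / 100
= 3294 * 90 / 100
= 3294 * 0.9
= 2964.6


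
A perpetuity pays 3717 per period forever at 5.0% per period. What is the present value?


PV = PMT / i
= 3717 / 0.05
= 74340.0


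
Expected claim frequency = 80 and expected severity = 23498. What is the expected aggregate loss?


E[S] = E[N] * E[X]
= 80 * 23498
= 1.8798e+06


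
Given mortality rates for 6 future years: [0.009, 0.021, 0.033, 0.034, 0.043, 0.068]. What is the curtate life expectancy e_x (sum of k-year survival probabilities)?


e_x = sum_{k=1}^{n} k_p_x
k_p_x values:
  1_p_x = 0.991
  2_p_x = 0.970189
  3_p_x = 0.938173
  4_p_x = 0.906275
  5_p_x = 0.867305
  6_p_x = 0.808328
e_x = 5.4813


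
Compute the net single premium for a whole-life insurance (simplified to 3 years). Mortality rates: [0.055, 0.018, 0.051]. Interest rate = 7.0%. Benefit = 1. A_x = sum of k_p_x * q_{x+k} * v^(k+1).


v = 0.934579
Year 0: k_p_x=1.0, q=0.055, term=0.051402
Year 1: k_p_x=0.945, q=0.018, term=0.014857
Year 2: k_p_x=0.92799, q=0.051, term=0.038633
A_x = 0.1049


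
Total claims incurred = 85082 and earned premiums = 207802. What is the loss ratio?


Loss ratio = claims / premiums
= 85082 / 207802
= 0.4094


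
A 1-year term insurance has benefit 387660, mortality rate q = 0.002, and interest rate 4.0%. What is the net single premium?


NSP = benefit * q * v
v = 1/(1+i) = 0.961538
NSP = 387660 * 0.002 * 0.961538
= 745.5


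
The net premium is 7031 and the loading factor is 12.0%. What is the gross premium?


Gross = net * (1 + loading)
= 7031 * (1 + 0.12)
= 7031 * 1.12
= 7874.72


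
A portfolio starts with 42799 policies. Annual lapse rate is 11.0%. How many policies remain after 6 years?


remaining = initial * (1 - lapse)^years
= 42799 * (1 - 0.11)^6
= 42799 * 0.496981
= 21270.3023


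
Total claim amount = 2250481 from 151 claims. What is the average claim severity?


severity = total / number
= 2250481 / 151
= 14903.8477


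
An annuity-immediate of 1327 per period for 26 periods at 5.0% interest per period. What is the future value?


FV = PMT * ((1+i)^n - 1) / i
= 1327 * ((1.05)^26 - 1) / 0.05
= 1327 * (3.555673 - 1) / 0.05
= 67827.5531


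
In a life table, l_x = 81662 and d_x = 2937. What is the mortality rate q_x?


q_x = d_x / l_x
= 2937 / 81662
= 0.036


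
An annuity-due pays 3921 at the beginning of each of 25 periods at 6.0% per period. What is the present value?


PV_due = PMT * (1-(1+i)^(-n))/i * (1+i)
PV_immediate = 50123.5395
PV_due = 50123.5395 * 1.06
= 53130.9519


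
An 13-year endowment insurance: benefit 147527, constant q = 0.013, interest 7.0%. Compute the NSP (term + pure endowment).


Term component = 15018.0891
Pure endowment = 13_p_x * v^13 * benefit = 0.843574 * 0.414964 * 147527 = 51642.2774
NSP = 66660.3664


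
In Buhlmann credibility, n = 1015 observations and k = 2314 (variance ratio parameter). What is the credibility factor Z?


Z = n / (n + k)
= 1015 / (1015 + 2314)
= 1015 / 3329
= 0.3049


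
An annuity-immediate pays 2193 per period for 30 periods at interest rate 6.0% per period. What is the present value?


PV = PMT * (1 - (1+i)^(-n)) / i
= 2193 * (1 - (1+0.06)^(-30)) / 0.06
= 2193 * (1 - 0.17411) / 0.06
= 2193 * 13.764831
= 30186.2747


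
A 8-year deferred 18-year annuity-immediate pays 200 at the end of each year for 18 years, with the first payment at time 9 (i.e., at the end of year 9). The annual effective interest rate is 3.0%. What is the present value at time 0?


PV at time 8 of the 18-year annuity-immediate:
a_n = 200 * (1-(1+0.03)^(-18))/0.03 = 2750.7026
Discount back 8 years to time 0:
PV = 2750.7026 * (1+0.03)^(-8)
= 2750.7026 * 0.789409
= 2171.43


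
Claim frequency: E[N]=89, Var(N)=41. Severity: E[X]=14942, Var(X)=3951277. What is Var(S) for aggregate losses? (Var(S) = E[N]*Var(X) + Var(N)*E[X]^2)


Var(S) = E[N]*Var(X) + Var(N)*E[X]^2
= 89*3951277 + 41*14942^2
= 351663653 + 9153797924
= 9.5055e+09


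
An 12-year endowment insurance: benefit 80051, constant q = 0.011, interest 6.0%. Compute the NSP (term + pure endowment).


Term component = 7004.8476
Pure endowment = 12_p_x * v^12 * benefit = 0.8757 * 0.496969 * 80051 = 34837.8927
NSP = 41842.7403


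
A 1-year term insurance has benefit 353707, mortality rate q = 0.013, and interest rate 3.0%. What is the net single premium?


NSP = benefit * q * v
v = 1/(1+i) = 0.970874
NSP = 353707 * 0.013 * 0.970874
= 4464.2631


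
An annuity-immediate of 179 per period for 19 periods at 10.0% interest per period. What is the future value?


FV = PMT * ((1+i)^n - 1) / i
= 179 * ((1.1)^19 - 1) / 0.1
= 179 * (6.115909 - 1) / 0.1
= 9157.4772


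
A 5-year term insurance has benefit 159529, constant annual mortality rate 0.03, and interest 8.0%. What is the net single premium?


NSP = benefit * sum_{k=0}^{n-1} k_p_x * q * v^(k+1)
With constant q=0.03, v=0.925926
Sum = 0.113335
NSP = 159529 * 0.113335
= 18080.1489


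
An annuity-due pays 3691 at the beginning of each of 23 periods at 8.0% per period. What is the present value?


PV_due = PMT * (1-(1+i)^(-n))/i * (1+i)
PV_immediate = 38279.5786
PV_due = 38279.5786 * 1.08
= 41341.9449


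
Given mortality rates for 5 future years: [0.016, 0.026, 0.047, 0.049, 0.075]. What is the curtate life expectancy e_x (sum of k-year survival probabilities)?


e_x = sum_{k=1}^{n} k_p_x
k_p_x values:
  1_p_x = 0.984
  2_p_x = 0.958416
  3_p_x = 0.91337
  4_p_x = 0.868615
  5_p_x = 0.803469
e_x = 4.5279


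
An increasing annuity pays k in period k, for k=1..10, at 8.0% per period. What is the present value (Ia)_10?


(Ia)_n = sum_{k=1}^{n} k * v^k, v = 1/(1+i)
v = 0.925926
Sum computed term by term:
(Ia)_10 = 32.6869


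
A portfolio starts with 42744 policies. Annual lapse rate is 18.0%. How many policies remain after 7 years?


remaining = initial * (1 - lapse)^years
= 42744 * (1 - 0.18)^7
= 42744 * 0.249285
= 10655.4582


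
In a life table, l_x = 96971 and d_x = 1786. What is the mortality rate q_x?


q_x = d_x / l_x
= 1786 / 96971
= 0.0184


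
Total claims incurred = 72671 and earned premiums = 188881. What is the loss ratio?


Loss ratio = claims / premiums
= 72671 / 188881
= 0.3847


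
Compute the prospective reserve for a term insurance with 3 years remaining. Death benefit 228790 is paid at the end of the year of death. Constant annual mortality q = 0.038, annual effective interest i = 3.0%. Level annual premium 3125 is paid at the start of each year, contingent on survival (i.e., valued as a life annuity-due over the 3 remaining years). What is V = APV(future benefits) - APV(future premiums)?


v = 1/(1+i) = 0.970874
APV(future benefits) per unit = sum_{k=0}^{2} k_p_x * q * v^(k+1) = 0.103533
APV(future benefits) = 228790 * 0.103533 = 23687.4088
Life annuity-due factor ä_{x:3} = sum_{k=0}^{2} k_p_x * v^k = 2.8063
APV(future premiums) = 3125 * 2.8063 = 8769.6885
V = 23687.4088 - 8769.6885
= 14917.7203


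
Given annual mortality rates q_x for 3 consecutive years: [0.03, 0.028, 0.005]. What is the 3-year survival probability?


p_k = 1 - q_k for each year
Survival = product of (1 - q_k)
= 0.97 * 0.972 * 0.995
= 0.9381


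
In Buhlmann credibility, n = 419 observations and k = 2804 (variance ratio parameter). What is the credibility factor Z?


Z = n / (n + k)
= 419 / (419 + 2804)
= 419 / 3223
= 0.13


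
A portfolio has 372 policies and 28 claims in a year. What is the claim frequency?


frequency = claims / policies
= 28 / 372
= 0.0753


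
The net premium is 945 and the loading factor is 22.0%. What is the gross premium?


Gross = net * (1 + loading)
= 945 * (1 + 0.22)
= 945 * 1.22
= 1152.9


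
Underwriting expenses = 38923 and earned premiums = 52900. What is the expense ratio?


Expense ratio = expenses / premiums
= 38923 / 52900
= 0.7358


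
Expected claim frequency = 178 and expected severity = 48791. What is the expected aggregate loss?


E[S] = E[N] * E[X]
= 178 * 48791
= 8.6848e+06


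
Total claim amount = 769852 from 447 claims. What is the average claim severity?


severity = total / number
= 769852 / 447
= 1722.264


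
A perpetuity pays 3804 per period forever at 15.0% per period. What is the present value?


PV = PMT / i
= 3804 / 0.15
= 25360.0


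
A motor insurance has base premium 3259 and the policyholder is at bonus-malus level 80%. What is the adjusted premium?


adjusted = base * BM_level / 100
= 3259 * 80 / 100
= 3259 * 0.8
= 2607.2


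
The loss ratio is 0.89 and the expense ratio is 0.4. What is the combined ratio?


Combined ratio = loss ratio + expense ratio
= 0.89 + 0.4
= 1.29


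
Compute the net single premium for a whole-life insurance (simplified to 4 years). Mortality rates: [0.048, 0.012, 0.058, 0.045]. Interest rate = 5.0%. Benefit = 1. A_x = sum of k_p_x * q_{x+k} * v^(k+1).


v = 0.952381
Year 0: k_p_x=1.0, q=0.048, term=0.045714
Year 1: k_p_x=0.952, q=0.012, term=0.010362
Year 2: k_p_x=0.940576, q=0.058, term=0.047125
Year 3: k_p_x=0.886023, q=0.045, term=0.032802
A_x = 0.136


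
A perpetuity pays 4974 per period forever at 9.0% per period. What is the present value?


PV = PMT / i
= 4974 / 0.09
= 55266.6667


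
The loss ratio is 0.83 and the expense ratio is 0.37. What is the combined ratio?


Combined ratio = loss ratio + expense ratio
= 0.83 + 0.37
= 1.2


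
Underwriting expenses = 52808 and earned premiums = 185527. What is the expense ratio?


Expense ratio = expenses / premiums
= 52808 / 185527
= 0.2846


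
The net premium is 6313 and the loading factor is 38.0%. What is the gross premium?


Gross = net * (1 + loading)
= 6313 * (1 + 0.38)
= 6313 * 1.38
= 8711.94


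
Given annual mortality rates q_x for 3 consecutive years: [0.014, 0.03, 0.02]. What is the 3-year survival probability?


p_k = 1 - q_k for each year
Survival = product of (1 - q_k)
= 0.986 * 0.97 * 0.98
= 0.9373


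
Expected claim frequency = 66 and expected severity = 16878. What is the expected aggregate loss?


E[S] = E[N] * E[X]
= 66 * 16878
= 1.1139e+06


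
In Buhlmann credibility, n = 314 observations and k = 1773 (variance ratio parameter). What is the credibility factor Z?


Z = n / (n + k)
= 314 / (314 + 1773)
= 314 / 2087
= 0.1505


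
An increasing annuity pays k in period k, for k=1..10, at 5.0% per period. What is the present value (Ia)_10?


(Ia)_n = sum_{k=1}^{n} k * v^k, v = 1/(1+i)
v = 0.952381
Sum computed term by term:
(Ia)_10 = 39.3738


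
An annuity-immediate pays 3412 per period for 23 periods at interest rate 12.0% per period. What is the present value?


PV = PMT * (1 - (1+i)^(-n)) / i
= 3412 * (1 - (1+0.12)^(-23)) / 0.12
= 3412 * (1 - 0.073788) / 0.12
= 3412 * 7.718434
= 26335.2958


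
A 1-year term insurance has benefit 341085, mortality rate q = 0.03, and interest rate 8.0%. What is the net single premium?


NSP = benefit * q * v
v = 1/(1+i) = 0.925926
NSP = 341085 * 0.03 * 0.925926
= 9474.5833


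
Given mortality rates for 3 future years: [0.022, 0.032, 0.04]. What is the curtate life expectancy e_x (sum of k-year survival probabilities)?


e_x = sum_{k=1}^{n} k_p_x
k_p_x values:
  1_p_x = 0.978
  2_p_x = 0.946704
  3_p_x = 0.908836
e_x = 2.8335


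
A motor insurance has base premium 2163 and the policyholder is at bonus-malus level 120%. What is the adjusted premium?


adjusted = base * BM_level / 100
= 2163 * 120 / 100
= 2163 * 1.2
= 2595.6


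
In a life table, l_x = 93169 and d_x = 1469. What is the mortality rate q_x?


q_x = d_x / l_x
= 1469 / 93169
= 0.0158


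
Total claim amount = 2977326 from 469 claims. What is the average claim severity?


severity = total / number
= 2977326 / 469
= 6348.2431


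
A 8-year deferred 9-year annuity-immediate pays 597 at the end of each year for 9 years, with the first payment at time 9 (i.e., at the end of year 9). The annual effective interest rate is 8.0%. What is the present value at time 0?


PV at time 8 of the 9-year annuity-immediate:
a_n = 597 * (1-(1+0.08)^(-9))/0.08 = 3729.3921
Discount back 8 years to time 0:
PV = 3729.3921 * (1+0.08)^(-8)
= 3729.3921 * 0.540269
= 2014.8745


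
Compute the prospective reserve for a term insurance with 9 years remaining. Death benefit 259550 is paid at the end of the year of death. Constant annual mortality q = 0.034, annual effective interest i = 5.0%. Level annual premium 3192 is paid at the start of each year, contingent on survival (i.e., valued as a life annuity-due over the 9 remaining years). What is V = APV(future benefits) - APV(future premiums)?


v = 1/(1+i) = 0.952381
APV(future benefits) per unit = sum_{k=0}^{8} k_p_x * q * v^(k+1) = 0.213649
APV(future benefits) = 259550 * 0.213649 = 55452.5907
Life annuity-due factor ä_{x:9} = sum_{k=0}^{8} k_p_x * v^k = 6.597983
APV(future premiums) = 3192 * 6.597983 = 21060.7616
V = 55452.5907 - 21060.7616
= 34391.8291


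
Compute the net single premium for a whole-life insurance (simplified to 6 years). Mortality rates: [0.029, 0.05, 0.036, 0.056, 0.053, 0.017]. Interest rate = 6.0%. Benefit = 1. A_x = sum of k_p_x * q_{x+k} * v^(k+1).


v = 0.943396
Year 0: k_p_x=1.0, q=0.029, term=0.027358
Year 1: k_p_x=0.971, q=0.05, term=0.043209
Year 2: k_p_x=0.92245, q=0.036, term=0.027882
Year 3: k_p_x=0.889242, q=0.056, term=0.039444
Year 4: k_p_x=0.839444, q=0.053, term=0.033246
Year 5: k_p_x=0.794954, q=0.017, term=0.009527
A_x = 0.1807


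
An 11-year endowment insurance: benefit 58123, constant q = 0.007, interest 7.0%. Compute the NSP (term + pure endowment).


Term component = 2960.2334
Pure endowment = 11_p_x * v^11 * benefit = 0.925639 * 0.475093 * 58123 = 25560.4327
NSP = 28520.6661


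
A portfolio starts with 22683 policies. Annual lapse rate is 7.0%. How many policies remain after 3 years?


remaining = initial * (1 - lapse)^years
= 22683 * (1 - 0.07)^3
= 22683 * 0.804357
= 18245.2298


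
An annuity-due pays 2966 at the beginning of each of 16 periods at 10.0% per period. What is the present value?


PV_due = PMT * (1-(1+i)^(-n))/i * (1+i)
PV_immediate = 23205.1198
PV_due = 23205.1198 * 1.1
= 25525.6318


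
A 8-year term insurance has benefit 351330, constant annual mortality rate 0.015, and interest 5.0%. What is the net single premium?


NSP = benefit * sum_{k=0}^{n-1} k_p_x * q * v^(k+1)
With constant q=0.015, v=0.952381
Sum = 0.092364
NSP = 351330 * 0.092364
= 32450.1489


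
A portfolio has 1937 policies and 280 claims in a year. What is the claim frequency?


frequency = claims / policies
= 280 / 1937
= 0.1446


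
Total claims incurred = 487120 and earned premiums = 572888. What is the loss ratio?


Loss ratio = claims / premiums
= 487120 / 572888
= 0.8503


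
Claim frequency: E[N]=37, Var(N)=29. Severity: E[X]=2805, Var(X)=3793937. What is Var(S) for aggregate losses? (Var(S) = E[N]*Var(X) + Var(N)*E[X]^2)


Var(S) = E[N]*Var(X) + Var(N)*E[X]^2
= 37*3793937 + 29*2805^2
= 140375669 + 228172725
= 3.6855e+08


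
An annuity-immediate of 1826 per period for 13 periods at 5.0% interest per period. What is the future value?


FV = PMT * ((1+i)^n - 1) / i
= 1826 * ((1.05)^13 - 1) / 0.05
= 1826 * (1.885649 - 1) / 0.05
= 32343.9067


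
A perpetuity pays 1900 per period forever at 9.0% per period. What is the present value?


PV = PMT / i
= 1900 / 0.09
= 21111.1111


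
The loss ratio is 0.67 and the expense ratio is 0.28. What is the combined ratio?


Combined ratio = loss ratio + expense ratio
= 0.67 + 0.28
= 0.95


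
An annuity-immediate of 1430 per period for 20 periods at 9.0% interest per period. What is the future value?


FV = PMT * ((1+i)^n - 1) / i
= 1430 * ((1.09)^20 - 1) / 0.09
= 1430 * (5.604411 - 1) / 0.09
= 73158.9711


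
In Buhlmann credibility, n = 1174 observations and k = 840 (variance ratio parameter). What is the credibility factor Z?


Z = n / (n + k)
= 1174 / (1174 + 840)
= 1174 / 2014
= 0.5829


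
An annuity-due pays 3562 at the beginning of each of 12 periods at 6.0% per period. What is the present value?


PV_due = PMT * (1-(1+i)^(-n))/i * (1+i)
PV_immediate = 29863.2521
PV_due = 29863.2521 * 1.06
= 31655.0472


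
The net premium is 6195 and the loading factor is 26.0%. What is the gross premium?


Gross = net * (1 + loading)
= 6195 * (1 + 0.26)
= 6195 * 1.26
= 7805.7


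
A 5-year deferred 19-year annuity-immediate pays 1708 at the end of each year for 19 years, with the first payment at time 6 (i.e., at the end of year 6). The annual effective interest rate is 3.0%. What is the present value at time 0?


PV at time 5 of the 19-year annuity-immediate:
a_n = 1708 * (1-(1+0.03)^(-19))/0.03 = 24465.0489
Discount back 5 years to time 0:
PV = 24465.0489 * (1+0.03)^(-5)
= 24465.0489 * 0.862609
= 21103.7661


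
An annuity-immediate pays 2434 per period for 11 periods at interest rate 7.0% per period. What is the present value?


PV = PMT * (1 - (1+i)^(-n)) / i
= 2434 * (1 - (1+0.07)^(-11)) / 0.07
= 2434 * (1 - 0.475093) / 0.07
= 2434 * 7.498674
= 18251.7733


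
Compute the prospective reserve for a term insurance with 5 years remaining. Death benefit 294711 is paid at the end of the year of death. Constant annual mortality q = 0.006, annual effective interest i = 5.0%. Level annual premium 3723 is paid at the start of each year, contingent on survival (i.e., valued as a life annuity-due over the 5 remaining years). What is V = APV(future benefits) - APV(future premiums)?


v = 1/(1+i) = 0.952381
APV(future benefits) per unit = sum_{k=0}^{4} k_p_x * q * v^(k+1) = 0.025682
APV(future benefits) = 294711 * 0.025682 = 7568.7859
Life annuity-due factor ä_{x:5} = sum_{k=0}^{4} k_p_x * v^k = 4.494361
APV(future premiums) = 3723 * 4.494361 = 16732.5048
V = 7568.7859 - 16732.5048
= -9163.7189


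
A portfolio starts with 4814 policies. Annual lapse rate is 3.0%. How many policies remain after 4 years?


remaining = initial * (1 - lapse)^years
= 4814 * (1 - 0.03)^4
= 4814 * 0.885293
= 4261.7996


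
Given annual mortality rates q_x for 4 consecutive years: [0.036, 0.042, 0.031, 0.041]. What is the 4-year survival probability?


p_k = 1 - q_k for each year
Survival = product of (1 - q_k)
= 0.964 * 0.958 * 0.969 * 0.959
= 0.8582


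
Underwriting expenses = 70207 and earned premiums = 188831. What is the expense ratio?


Expense ratio = expenses / premiums
= 70207 / 188831
= 0.3718


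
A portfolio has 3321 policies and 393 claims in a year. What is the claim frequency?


frequency = claims / policies
= 393 / 3321
= 0.1183


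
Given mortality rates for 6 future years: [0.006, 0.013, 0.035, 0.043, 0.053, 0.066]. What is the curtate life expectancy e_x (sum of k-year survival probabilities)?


e_x = sum_{k=1}^{n} k_p_x
k_p_x values:
  1_p_x = 0.994
  2_p_x = 0.981078
  3_p_x = 0.94674
  4_p_x = 0.90603
  5_p_x = 0.858011
  6_p_x = 0.801382
e_x = 5.4872


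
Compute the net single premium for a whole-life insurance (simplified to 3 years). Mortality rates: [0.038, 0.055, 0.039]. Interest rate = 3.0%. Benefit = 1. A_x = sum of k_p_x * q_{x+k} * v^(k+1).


v = 0.970874
Year 0: k_p_x=1.0, q=0.038, term=0.036893
Year 1: k_p_x=0.962, q=0.055, term=0.049873
Year 2: k_p_x=0.90909, q=0.039, term=0.032446
A_x = 0.1192


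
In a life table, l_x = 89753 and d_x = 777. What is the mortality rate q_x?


q_x = d_x / l_x
= 777 / 89753
= 0.0087


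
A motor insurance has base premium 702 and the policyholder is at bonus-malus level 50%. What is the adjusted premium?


adjusted = base * BM_level / 100
= 702 * 50 / 100
= 702 * 0.5
= 351.0


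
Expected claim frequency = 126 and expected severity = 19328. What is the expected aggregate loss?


E[S] = E[N] * E[X]
= 126 * 19328
= 2.4353e+06


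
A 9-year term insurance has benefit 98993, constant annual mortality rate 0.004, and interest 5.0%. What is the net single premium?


NSP = benefit * sum_{k=0}^{n-1} k_p_x * q * v^(k+1)
With constant q=0.004, v=0.952381
Sum = 0.028017
NSP = 98993 * 0.028017
= 2773.4843


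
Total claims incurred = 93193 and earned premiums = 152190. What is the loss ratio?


Loss ratio = claims / premiums
= 93193 / 152190
= 0.6123


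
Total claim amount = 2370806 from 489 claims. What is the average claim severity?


severity = total / number
= 2370806 / 489
= 4848.274


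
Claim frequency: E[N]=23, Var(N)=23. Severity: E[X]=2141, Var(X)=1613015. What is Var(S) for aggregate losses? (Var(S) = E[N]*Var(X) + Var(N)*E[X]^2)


Var(S) = E[N]*Var(X) + Var(N)*E[X]^2
= 23*1613015 + 23*2141^2
= 37099345 + 105429263
= 1.4253e+08


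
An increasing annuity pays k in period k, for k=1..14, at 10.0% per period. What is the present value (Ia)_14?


(Ia)_n = sum_{k=1}^{n} k * v^k, v = 1/(1+i)
v = 0.909091
Sum computed term by term:
(Ia)_14 = 44.1672


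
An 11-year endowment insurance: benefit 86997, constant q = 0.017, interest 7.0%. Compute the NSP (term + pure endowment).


Term component = 10311.3395
Pure endowment = 11_p_x * v^11 * benefit = 0.828111 * 0.475093 * 86997 = 34227.2036
NSP = 44538.5431


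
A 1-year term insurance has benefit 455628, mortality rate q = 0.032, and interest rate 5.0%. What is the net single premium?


NSP = benefit * q * v
v = 1/(1+i) = 0.952381
NSP = 455628 * 0.032 * 0.952381
= 13885.8057


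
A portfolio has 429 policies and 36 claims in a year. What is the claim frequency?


frequency = claims / policies
= 36 / 429
= 0.0839


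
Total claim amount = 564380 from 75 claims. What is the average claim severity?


severity = total / number
= 564380 / 75
= 7525.0667


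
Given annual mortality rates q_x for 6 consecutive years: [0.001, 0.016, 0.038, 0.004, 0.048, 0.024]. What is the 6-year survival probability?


p_k = 1 - q_k for each year
Survival = product of (1 - q_k)
= 0.999 * 0.984 * 0.962 * 0.996 * 0.952 * 0.976
= 0.8751


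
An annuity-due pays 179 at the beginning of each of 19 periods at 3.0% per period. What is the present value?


PV_due = PMT * (1-(1+i)^(-n))/i * (1+i)
PV_immediate = 2563.96
PV_due = 2563.96 * 1.03
= 2640.8788


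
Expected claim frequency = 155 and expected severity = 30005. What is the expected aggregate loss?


E[S] = E[N] * E[X]
= 155 * 30005
= 4.6508e+06


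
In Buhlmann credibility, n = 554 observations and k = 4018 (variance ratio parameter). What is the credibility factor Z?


Z = n / (n + k)
= 554 / (554 + 4018)
= 554 / 4572
= 0.1212


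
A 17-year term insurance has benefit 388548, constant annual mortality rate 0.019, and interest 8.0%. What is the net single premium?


NSP = benefit * sum_{k=0}^{n-1} k_p_x * q * v^(k+1)
With constant q=0.019, v=0.925926
Sum = 0.154483
NSP = 388548 * 0.154483
= 60024.1939


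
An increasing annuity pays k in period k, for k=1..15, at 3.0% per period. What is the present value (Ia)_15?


(Ia)_n = sum_{k=1}^{n} k * v^k, v = 1/(1+i)
v = 0.970874
Sum computed term by term:
(Ia)_15 = 88.9381


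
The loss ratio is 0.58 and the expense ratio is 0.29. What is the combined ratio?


Combined ratio = loss ratio + expense ratio
= 0.58 + 0.29
= 0.87


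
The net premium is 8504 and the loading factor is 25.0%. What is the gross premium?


Gross = net * (1 + loading)
= 8504 * (1 + 0.25)
= 8504 * 1.25
= 10630.0


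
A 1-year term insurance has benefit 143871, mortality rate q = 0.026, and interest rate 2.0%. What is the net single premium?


NSP = benefit * q * v
v = 1/(1+i) = 0.980392
NSP = 143871 * 0.026 * 0.980392
= 3667.3


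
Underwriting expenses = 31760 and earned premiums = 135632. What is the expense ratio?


Expense ratio = expenses / premiums
= 31760 / 135632
= 0.2342


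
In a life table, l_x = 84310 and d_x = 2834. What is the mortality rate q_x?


q_x = d_x / l_x
= 2834 / 84310
= 0.0336


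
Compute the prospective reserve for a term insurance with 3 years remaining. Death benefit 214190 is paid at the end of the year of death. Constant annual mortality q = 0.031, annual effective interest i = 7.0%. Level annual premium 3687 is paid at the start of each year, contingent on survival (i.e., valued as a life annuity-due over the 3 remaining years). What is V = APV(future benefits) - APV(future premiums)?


v = 1/(1+i) = 0.934579
APV(future benefits) per unit = sum_{k=0}^{2} k_p_x * q * v^(k+1) = 0.07897
APV(future benefits) = 214190 * 0.07897 = 16914.545
Life annuity-due factor ä_{x:3} = sum_{k=0}^{2} k_p_x * v^k = 2.725732
APV(future premiums) = 3687 * 2.725732 = 10049.7753
V = 16914.545 - 10049.7753
= 6864.7697


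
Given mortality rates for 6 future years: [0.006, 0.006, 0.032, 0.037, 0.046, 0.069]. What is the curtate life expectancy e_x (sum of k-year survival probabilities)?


e_x = sum_{k=1}^{n} k_p_x
k_p_x values:
  1_p_x = 0.994
  2_p_x = 0.988036
  3_p_x = 0.956419
  4_p_x = 0.921031
  5_p_x = 0.878664
  6_p_x = 0.818036
e_x = 5.5562


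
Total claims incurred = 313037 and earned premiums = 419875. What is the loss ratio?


Loss ratio = claims / premiums
= 313037 / 419875
= 0.7455


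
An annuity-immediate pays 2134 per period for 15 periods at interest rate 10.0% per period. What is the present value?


PV = PMT * (1 - (1+i)^(-n)) / i
= 2134 * (1 - (1+0.1)^(-15)) / 0.1
= 2134 * (1 - 0.239392) / 0.1
= 2134 * 7.60608
= 16231.3737


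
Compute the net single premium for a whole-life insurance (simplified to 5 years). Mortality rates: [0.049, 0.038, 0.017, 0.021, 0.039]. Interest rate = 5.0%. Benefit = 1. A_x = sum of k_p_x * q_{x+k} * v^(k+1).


v = 0.952381
Year 0: k_p_x=1.0, q=0.049, term=0.046667
Year 1: k_p_x=0.951, q=0.038, term=0.032778
Year 2: k_p_x=0.914862, q=0.017, term=0.013435
Year 3: k_p_x=0.899309, q=0.021, term=0.015537
Year 4: k_p_x=0.880424, q=0.039, term=0.026904
A_x = 0.1353


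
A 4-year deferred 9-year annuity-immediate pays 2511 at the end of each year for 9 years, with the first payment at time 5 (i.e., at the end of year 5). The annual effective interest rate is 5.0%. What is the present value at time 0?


PV at time 4 of the 9-year annuity-immediate:
a_n = 2511 * (1-(1+0.05)^(-9))/0.05 = 17847.7402
Discount back 4 years to time 0:
PV = 17847.7402 * (1+0.05)^(-4)
= 17847.7402 * 0.822702
= 14683.3801


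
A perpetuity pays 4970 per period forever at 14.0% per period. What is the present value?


PV = PMT / i
= 4970 / 0.14
= 35500.0


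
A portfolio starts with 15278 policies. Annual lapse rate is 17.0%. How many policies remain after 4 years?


remaining = initial * (1 - lapse)^years
= 15278 * (1 - 0.17)^4
= 15278 * 0.474583
= 7250.6823


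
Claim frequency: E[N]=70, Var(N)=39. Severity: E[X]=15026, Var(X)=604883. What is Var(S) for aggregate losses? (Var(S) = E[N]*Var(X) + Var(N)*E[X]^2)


Var(S) = E[N]*Var(X) + Var(N)*E[X]^2
= 70*604883 + 39*15026^2
= 42341810 + 8805446364
= 8.8478e+09


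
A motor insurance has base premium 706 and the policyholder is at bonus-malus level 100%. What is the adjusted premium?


adjusted = base * BM_level / 100
= 706 * 100 / 100
= 706 * 1.0
= 706.0


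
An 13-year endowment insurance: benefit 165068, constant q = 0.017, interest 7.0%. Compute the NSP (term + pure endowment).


Term component = 21544.4272
Pure endowment = 13_p_x * v^13 * benefit = 0.800195 * 0.414964 * 165068 = 54811.2254
NSP = 76355.6526


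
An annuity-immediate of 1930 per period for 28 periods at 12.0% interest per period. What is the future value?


FV = PMT * ((1+i)^n - 1) / i
= 1930 * ((1.12)^28 - 1) / 0.12
= 1930 * (23.883866 - 1) / 0.12
= 368048.8527


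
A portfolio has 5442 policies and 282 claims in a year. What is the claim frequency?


frequency = claims / policies
= 282 / 5442
= 0.0518


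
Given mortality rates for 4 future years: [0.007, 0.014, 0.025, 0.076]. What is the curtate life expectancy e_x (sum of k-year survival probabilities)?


e_x = sum_{k=1}^{n} k_p_x
k_p_x values:
  1_p_x = 0.993
  2_p_x = 0.979098
  3_p_x = 0.954621
  4_p_x = 0.882069
e_x = 3.8088


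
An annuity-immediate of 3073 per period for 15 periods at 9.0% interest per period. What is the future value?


FV = PMT * ((1+i)^n - 1) / i
= 3073 * ((1.09)^15 - 1) / 0.09
= 3073 * (3.642482 - 1) / 0.09
= 90226.0955


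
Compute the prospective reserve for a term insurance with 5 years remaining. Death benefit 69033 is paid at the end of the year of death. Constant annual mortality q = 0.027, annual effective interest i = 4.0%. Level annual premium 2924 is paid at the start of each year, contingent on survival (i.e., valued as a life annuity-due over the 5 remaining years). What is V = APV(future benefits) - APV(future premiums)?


v = 1/(1+i) = 0.961538
APV(future benefits) per unit = sum_{k=0}^{4} k_p_x * q * v^(k+1) = 0.114126
APV(future benefits) = 69033 * 0.114126 = 7878.4395
Life annuity-due factor ä_{x:5} = sum_{k=0}^{4} k_p_x * v^k = 4.395953
APV(future premiums) = 2924 * 4.395953 = 12853.7663
V = 7878.4395 - 12853.7663
= -4975.3268


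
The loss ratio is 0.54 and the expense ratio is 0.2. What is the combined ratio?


Combined ratio = loss ratio + expense ratio
= 0.54 + 0.2
= 0.74


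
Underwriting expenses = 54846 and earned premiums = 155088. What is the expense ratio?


Expense ratio = expenses / premiums
= 54846 / 155088
= 0.3536


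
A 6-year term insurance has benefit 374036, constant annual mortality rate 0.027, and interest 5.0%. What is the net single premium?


NSP = benefit * sum_{k=0}^{n-1} k_p_x * q * v^(k+1)
With constant q=0.027, v=0.952381
Sum = 0.128618
NSP = 374036 * 0.128618
= 48107.765


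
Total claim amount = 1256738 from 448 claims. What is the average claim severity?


severity = total / number
= 1256738 / 448
= 2805.2188


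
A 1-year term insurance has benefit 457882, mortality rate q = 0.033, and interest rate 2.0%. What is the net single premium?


NSP = benefit * q * v
v = 1/(1+i) = 0.980392
NSP = 457882 * 0.033 * 0.980392
= 14813.8294


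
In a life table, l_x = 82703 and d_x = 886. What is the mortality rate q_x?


q_x = d_x / l_x
= 886 / 82703
= 0.0107


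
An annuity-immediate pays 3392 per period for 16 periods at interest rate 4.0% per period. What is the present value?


PV = PMT * (1 - (1+i)^(-n)) / i
= 3392 * (1 - (1+0.04)^(-16)) / 0.04
= 3392 * (1 - 0.533908) / 0.04
= 3392 * 11.652296
= 39524.5867


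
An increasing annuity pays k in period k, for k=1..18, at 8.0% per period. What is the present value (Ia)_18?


(Ia)_n = sum_{k=1}^{n} k * v^k, v = 1/(1+i)
v = 0.925926
Sum computed term by term:
(Ia)_18 = 70.2144


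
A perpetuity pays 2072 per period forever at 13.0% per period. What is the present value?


PV = PMT / i
= 2072 / 0.13
= 15938.4615


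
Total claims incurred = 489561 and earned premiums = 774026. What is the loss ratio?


Loss ratio = claims / premiums
= 489561 / 774026
= 0.6325


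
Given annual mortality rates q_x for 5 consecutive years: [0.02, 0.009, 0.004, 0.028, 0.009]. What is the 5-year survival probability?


p_k = 1 - q_k for each year
Survival = product of (1 - q_k)
= 0.98 * 0.991 * 0.996 * 0.972 * 0.991
= 0.9317


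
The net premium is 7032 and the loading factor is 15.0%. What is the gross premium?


Gross = net * (1 + loading)
= 7032 * (1 + 0.15)
= 7032 * 1.15
= 8086.8


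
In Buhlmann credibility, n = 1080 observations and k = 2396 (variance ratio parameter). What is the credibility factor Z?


Z = n / (n + k)
= 1080 / (1080 + 2396)
= 1080 / 3476
= 0.3107


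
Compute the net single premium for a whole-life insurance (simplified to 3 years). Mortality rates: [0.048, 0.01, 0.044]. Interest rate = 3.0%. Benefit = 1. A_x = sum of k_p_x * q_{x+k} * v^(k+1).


v = 0.970874
Year 0: k_p_x=1.0, q=0.048, term=0.046602
Year 1: k_p_x=0.952, q=0.01, term=0.008974
Year 2: k_p_x=0.94248, q=0.044, term=0.03795
A_x = 0.0935


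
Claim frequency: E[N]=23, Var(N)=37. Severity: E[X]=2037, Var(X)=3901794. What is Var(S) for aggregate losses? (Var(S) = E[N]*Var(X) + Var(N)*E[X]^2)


Var(S) = E[N]*Var(X) + Var(N)*E[X]^2
= 23*3901794 + 37*2037^2
= 89741262 + 153526653
= 2.4327e+08


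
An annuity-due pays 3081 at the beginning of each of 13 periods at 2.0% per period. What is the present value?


PV_due = PMT * (1-(1+i)^(-n))/i * (1+i)
PV_immediate = 34964.3395
PV_due = 34964.3395 * 1.02
= 35663.6263


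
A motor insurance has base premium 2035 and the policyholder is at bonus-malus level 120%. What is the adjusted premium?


adjusted = base * BM_level / 100
= 2035 * 120 / 100
= 2035 * 1.2
= 2442.0


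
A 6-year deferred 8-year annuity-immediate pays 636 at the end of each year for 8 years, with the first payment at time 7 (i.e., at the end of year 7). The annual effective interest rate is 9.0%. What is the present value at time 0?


PV at time 6 of the 8-year annuity-immediate:
a_n = 636 * (1-(1+0.09)^(-8))/0.09 = 3520.145
Discount back 6 years to time 0:
PV = 3520.145 * (1+0.09)^(-6)
= 3520.145 * 0.596267
= 2098.9474


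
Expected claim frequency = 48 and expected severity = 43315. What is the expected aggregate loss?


E[S] = E[N] * E[X]
= 48 * 43315
= 2.0791e+06


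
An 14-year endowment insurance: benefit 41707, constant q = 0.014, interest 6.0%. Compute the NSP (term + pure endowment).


Term component = 5025.6762
Pure endowment = 14_p_x * v^14 * benefit = 0.820875 * 0.442301 * 41707 = 15142.7115
NSP = 20168.3877


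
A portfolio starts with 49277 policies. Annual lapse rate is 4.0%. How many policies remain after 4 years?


remaining = initial * (1 - lapse)^years
= 49277 * (1 - 0.04)^4
= 49277 * 0.849347
= 41853.2504


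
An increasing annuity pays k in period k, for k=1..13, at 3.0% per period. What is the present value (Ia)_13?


(Ia)_n = sum_{k=1}^{n} k * v^k, v = 1/(1+i)
v = 0.970874
Sum computed term by term:
(Ia)_13 = 70.0546


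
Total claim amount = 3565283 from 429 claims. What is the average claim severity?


severity = total / number
= 3565283 / 429
= 8310.683


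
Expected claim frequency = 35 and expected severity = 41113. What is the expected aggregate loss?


E[S] = E[N] * E[X]
= 35 * 41113
= 1.4390e+06


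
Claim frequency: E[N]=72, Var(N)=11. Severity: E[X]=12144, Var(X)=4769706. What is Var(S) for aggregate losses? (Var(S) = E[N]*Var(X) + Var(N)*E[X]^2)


Var(S) = E[N]*Var(X) + Var(N)*E[X]^2
= 72*4769706 + 11*12144^2
= 343418832 + 1622244096
= 1.9657e+09


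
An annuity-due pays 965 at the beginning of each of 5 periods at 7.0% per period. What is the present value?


PV_due = PMT * (1-(1+i)^(-n))/i * (1+i)
PV_immediate = 3956.6905
PV_due = 3956.6905 * 1.07
= 4233.6589


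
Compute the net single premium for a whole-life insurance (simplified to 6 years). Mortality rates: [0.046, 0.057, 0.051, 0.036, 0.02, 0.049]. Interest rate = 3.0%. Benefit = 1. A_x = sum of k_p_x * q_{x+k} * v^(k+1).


v = 0.970874
Year 0: k_p_x=1.0, q=0.046, term=0.04466
Year 1: k_p_x=0.954, q=0.057, term=0.051256
Year 2: k_p_x=0.899622, q=0.051, term=0.041987
Year 3: k_p_x=0.853741, q=0.036, term=0.027307
Year 4: k_p_x=0.823007, q=0.02, term=0.014199
Year 5: k_p_x=0.806546, q=0.049, term=0.033098
A_x = 0.2125
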